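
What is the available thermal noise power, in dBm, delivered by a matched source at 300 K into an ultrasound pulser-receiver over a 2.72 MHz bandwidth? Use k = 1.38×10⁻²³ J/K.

P_n = kTB = 1.38×10⁻²³ × 300 × 2.72×10⁶ = 1.13×10⁻¹⁴ W
In dBm: 10 log₁₀(1.13×10⁻¹⁴ / 10⁻³) = −109.5 dBm

−109.5 dBm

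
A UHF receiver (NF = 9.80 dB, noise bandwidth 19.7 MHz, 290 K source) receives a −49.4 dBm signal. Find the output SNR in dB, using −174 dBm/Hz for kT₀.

Noise floor: N = −174 + 10 log₁₀(B) + NF
10 log₁₀(1.97×10⁷) = 72.94 dB
N = −174 + 72.94 + 9.80 = −91.26 dBm
SNR = P_sig − N = −49.4 − (−91.26) = 41.86 dB → 41.9 dB

41.9 dB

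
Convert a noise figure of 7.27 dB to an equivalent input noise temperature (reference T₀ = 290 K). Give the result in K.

1257 K

F = 10^(7.27/10) = 5.33335
T_e = (F − 1)·T₀ = (5.33335 − 1) × 290 = 1257 K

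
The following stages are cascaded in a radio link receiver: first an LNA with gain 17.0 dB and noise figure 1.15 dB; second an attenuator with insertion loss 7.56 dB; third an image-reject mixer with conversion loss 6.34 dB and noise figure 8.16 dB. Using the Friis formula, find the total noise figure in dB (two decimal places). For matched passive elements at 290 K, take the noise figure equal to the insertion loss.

Convert to linear (a loss of L dB is a gain of −L dB): F_i = 10^(NF_i/10), G_i = 10^(G_i,dB/10)
  Stage 1: F_1 = 10^(1.15/10) = 1.303, G_1 = 10^(17.0/10) = 50.12
  Stage 2: F_2 = 10^(7.56/10) = 5.702, G_2 = 10^(−7.56/10) = 0.1754
  Stage 3: F_3 = 10^(8.16/10) = 6.546, G_3 = 10^(−6.34/10) = 0.2323
Friis cascade:
  F = 1.303 + (5.702 − 1)/50.12 + (6.546 − 1)/8.790 = 2.028
NF = 10 log₁₀(2.028) = 3.07 dB

3.07 dB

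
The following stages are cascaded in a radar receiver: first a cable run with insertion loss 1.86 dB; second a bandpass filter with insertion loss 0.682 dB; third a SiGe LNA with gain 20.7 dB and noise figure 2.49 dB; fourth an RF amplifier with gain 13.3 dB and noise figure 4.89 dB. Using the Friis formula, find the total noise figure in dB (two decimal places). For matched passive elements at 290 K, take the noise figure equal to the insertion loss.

Convert to linear (a loss of L dB is a gain of −L dB): F_i = 10^(NF_i/10), G_i = 10^(G_i,dB/10)
  Stage 1: F_1 = 10^(1.86/10) = 1.535, G_1 = 10^(−1.86/10) = 0.6516
  Stage 2: F_2 = 10^(0.682/10) = 1.170, G_2 = 10^(−0.682/10) = 0.8547
  Stage 3: F_3 = 10^(2.49/10) = 1.774, G_3 = 10^(20.7/10) = 117.5
  Stage 4: F_4 = 10^(4.89/10) = 3.083, G_4 = 10^(13.3/10) = 21.38
Friis cascade:
  F = 1.535 + (1.170 − 1)/0.6516 + (1.774 − 1)/0.5569 + (3.083 − 1)/65.43 = 3.218
NF = 10 log₁₀(3.218) = 5.08 dB

5.08 dB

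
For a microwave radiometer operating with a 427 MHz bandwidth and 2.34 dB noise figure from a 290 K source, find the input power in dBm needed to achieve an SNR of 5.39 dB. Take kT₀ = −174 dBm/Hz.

Sensitivity = −174 + 10 log₁₀(B) + NF + SNR_min
= −174 + 86.3 + 2.34 + 5.39
= −79.97 dBm → −80.0 dBm

−80.0 dBm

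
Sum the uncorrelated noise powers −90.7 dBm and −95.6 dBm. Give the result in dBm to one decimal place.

−89.5 dBm

Convert to linear, add, convert back:
P₁ = 8.51×10⁻¹³ W, P₂ = 2.75×10⁻¹³ W
P_tot = 1.13×10⁻¹² W → 10 log₁₀(P_tot / 10⁻³) = −89.5 dBm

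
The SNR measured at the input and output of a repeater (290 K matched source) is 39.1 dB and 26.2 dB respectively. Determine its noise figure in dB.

NF (dB) = SNR_in(dB) − SNR_out(dB) when the source is at T₀
NF = 39.1 − 26.2 = 12.9 dB

12.9 dB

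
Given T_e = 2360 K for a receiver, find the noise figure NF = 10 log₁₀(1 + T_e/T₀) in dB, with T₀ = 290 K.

9.61 dB

F = 1 + T_e/T₀ = 1 + 2360/290 = 9.13793
NF = 10 log₁₀(9.13793) = 9.61 dB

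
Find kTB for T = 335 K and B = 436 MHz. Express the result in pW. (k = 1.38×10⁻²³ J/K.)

P_n = kTB = 1.38×10⁻²³ × 335 × 4.36×10⁸ = 2.02×10⁻¹² W = 2.02 pW

2.02 pW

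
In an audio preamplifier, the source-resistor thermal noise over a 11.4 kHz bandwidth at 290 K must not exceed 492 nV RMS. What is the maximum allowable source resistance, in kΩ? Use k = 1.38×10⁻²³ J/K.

1.33 kΩ

Johnson–Nyquist: V_n = √(4kTRB) ⇒ R = V_n² / (4kTB)
4kTB = 4 × 1.38×10⁻²³ × 290 × 1.14×10⁴ = 1.82×10⁻¹⁶
R = (4.92×10⁻⁷)² / 1.82×10⁻¹⁶ = 1.33×10³ Ω = 1.33 kΩ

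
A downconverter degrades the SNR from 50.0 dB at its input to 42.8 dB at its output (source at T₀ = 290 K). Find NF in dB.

NF (dB) = SNR_in(dB) − SNR_out(dB) when the source is at T₀
NF = 50.0 − 42.8 = 7.2 dB

7.2 dB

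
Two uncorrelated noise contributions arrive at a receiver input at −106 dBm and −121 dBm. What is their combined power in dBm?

Convert to linear, add, convert back:
P₁ = 2.51×10⁻¹⁴ W, P₂ = 7.94×10⁻¹⁶ W
P_tot = 2.59×10⁻¹⁴ W → 10 log₁₀(P_tot / 10⁻³) = −105.9 dBm

−105.9 dBm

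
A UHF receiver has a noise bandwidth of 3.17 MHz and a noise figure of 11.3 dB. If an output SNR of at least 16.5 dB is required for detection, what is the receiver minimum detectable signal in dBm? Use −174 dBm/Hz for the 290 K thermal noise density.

−81.2 dBm

Sensitivity = −174 + 10 log₁₀(B) + NF + SNR_min
= −174 + 65.01 + 11.3 + 16.5
= −81.19 dBm → −81.2 dBm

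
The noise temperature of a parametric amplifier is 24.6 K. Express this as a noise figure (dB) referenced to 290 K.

0.354 dB

F = 1 + T_e/T₀ = 1 + 24.6/290 = 1.08483
NF = 10 log₁₀(1.08483) = 0.354 dB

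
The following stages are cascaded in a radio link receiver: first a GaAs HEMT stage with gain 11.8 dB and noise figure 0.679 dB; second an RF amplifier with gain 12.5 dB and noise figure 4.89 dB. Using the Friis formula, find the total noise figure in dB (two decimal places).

Convert to linear (a loss of L dB is a gain of −L dB): F_i = 10^(NF_i/10), G_i = 10^(G_i,dB/10)
  Stage 1: F_1 = 10^(0.679/10) = 1.169, G_1 = 10^(11.8/10) = 15.14
  Stage 2: F_2 = 10^(4.89/10) = 3.083, G_2 = 10^(12.5/10) = 17.78
Friis cascade:
  F = 1.169 + (3.083 − 1)/15.14 = 1.307
NF = 10 log₁₀(1.307) = 1.16 dB

1.16 dB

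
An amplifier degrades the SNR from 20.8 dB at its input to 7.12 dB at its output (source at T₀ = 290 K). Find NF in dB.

13.68 dB

NF (dB) = SNR_in(dB) − SNR_out(dB) when the source is at T₀
NF = 20.8 − 7.12 = 13.68 dB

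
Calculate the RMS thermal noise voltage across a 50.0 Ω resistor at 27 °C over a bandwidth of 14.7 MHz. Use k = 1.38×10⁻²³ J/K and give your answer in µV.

3.49 µV

T = 27 °C + 273.15 = 300.15 K
V_n = √(4kTRB)
4kTRB = 4 × 1.38×10⁻²³ × 300.15 × 5.00×10¹ × 1.47×10⁷ = 1.22×10⁻¹¹ V²
V_n = √(1.22×10⁻¹¹) = 3.49×10⁻⁶ V = 3.49 µV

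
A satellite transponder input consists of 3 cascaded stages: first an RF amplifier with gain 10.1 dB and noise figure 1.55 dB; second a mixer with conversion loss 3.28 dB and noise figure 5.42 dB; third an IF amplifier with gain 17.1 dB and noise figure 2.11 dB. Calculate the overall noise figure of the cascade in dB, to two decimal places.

2.56 dB

Convert to linear (a loss of L dB is a gain of −L dB): F_i = 10^(NF_i/10), G_i = 10^(G_i,dB/10)
  Stage 1: F_1 = 10^(1.55/10) = 1.429, G_1 = 10^(10.1/10) = 10.23
  Stage 2: F_2 = 10^(5.42/10) = 3.483, G_2 = 10^(−3.28/10) = 0.4699
  Stage 3: F_3 = 10^(2.11/10) = 1.626, G_3 = 10^(17.1/10) = 51.29
Friis cascade:
  F = 1.429 + (3.483 − 1)/10.23 + (1.626 − 1)/4.808 = 1.802
NF = 10 log₁₀(1.802) = 2.56 dB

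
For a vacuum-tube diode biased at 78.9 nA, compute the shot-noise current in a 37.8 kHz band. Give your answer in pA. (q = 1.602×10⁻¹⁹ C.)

I_n = √(2qI·B)
2qI·B = 2 × 1.602×10⁻¹⁹ × 7.89×10⁻⁸ × 3.78×10⁴ = 9.56×10⁻²² A²
I_n = √(9.56×10⁻²²) = 3.09×10⁻¹¹ A = 30.9 pA

30.9 pA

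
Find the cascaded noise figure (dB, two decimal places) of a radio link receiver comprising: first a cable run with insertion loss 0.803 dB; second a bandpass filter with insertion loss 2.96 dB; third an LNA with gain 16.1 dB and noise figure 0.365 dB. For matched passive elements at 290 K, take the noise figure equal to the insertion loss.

4.13 dB

Convert to linear (a loss of L dB is a gain of −L dB): F_i = 10^(NF_i/10), G_i = 10^(G_i,dB/10)
  Stage 1: F_1 = 10^(0.803/10) = 1.203, G_1 = 10^(−0.803/10) = 0.8312
  Stage 2: F_2 = 10^(2.96/10) = 1.977, G_2 = 10^(−2.96/10) = 0.5058
  Stage 3: F_3 = 10^(0.365/10) = 1.088, G_3 = 10^(16.1/10) = 40.74
Friis cascade:
  F = 1.203 + (1.977 − 1)/0.8312 + (1.088 − 1)/0.4204 = 2.587
NF = 10 log₁₀(2.587) = 4.13 dB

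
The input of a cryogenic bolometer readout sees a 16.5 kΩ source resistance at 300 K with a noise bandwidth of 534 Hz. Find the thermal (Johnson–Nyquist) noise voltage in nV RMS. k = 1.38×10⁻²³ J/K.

V_n = √(4kTRB)
4kTRB = 4 × 1.38×10⁻²³ × 300 × 1.65×10⁴ × 5.34×10² = 1.46×10⁻¹³ V²
V_n = √(1.46×10⁻¹³) = 3.82×10⁻⁷ V = 382 nV

382 nV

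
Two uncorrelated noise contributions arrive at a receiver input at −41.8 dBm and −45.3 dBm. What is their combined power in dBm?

−40.2 dBm

Convert to linear, add, convert back:
P₁ = 6.61×10⁻⁸ W, P₂ = 2.95×10⁻⁸ W
P_tot = 9.56×10⁻⁸ W → 10 log₁₀(P_tot / 10⁻³) = −40.2 dBm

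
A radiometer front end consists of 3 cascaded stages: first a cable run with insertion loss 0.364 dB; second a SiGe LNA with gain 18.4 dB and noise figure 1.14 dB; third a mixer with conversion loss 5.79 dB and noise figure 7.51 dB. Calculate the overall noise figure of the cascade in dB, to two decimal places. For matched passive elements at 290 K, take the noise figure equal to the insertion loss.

Convert to linear (a loss of L dB is a gain of −L dB): F_i = 10^(NF_i/10), G_i = 10^(G_i,dB/10)
  Stage 1: F_1 = 10^(0.364/10) = 1.087, G_1 = 10^(−0.364/10) = 0.9196
  Stage 2: F_2 = 10^(1.14/10) = 1.300, G_2 = 10^(18.4/10) = 69.18
  Stage 3: F_3 = 10^(7.51/10) = 5.636, G_3 = 10^(−5.79/10) = 0.2636
Friis cascade:
  F = 1.087 + (1.300 − 1)/0.9196 + (5.636 − 1)/63.62 = 1.487
NF = 10 log₁₀(1.487) = 1.72 dB

1.72 dB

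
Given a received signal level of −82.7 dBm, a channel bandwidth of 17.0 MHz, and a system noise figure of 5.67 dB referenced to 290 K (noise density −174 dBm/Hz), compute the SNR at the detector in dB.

13.3 dB

Noise floor: N = −174 + 10 log₁₀(B) + NF
10 log₁₀(1.70×10⁷) = 72.3 dB
N = −174 + 72.3 + 5.67 = −96.03 dBm
SNR = P_sig − N = −82.7 − (−96.03) = 13.33 dB → 13.3 dB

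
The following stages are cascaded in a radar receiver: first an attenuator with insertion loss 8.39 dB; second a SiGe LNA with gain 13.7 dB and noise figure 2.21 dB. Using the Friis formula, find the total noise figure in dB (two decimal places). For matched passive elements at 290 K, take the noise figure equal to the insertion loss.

Convert to linear (a loss of L dB is a gain of −L dB): F_i = 10^(NF_i/10), G_i = 10^(G_i,dB/10)
  Stage 1: F_1 = 10^(8.39/10) = 6.902, G_1 = 10^(−8.39/10) = 0.1449
  Stage 2: F_2 = 10^(2.21/10) = 1.663, G_2 = 10^(13.7/10) = 23.44
Friis cascade:
  F = 6.902 + (1.663 − 1)/0.1449 = 11.48
NF = 10 log₁₀(11.48) = 10.60 dB

10.60 dB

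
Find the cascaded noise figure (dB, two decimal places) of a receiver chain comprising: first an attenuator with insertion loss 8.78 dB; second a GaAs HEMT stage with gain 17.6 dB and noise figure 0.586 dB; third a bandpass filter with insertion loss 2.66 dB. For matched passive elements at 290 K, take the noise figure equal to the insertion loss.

9.42 dB

Convert to linear (a loss of L dB is a gain of −L dB): F_i = 10^(NF_i/10), G_i = 10^(G_i,dB/10)
  Stage 1: F_1 = 10^(8.78/10) = 7.551, G_1 = 10^(−8.78/10) = 0.1324
  Stage 2: F_2 = 10^(0.586/10) = 1.144, G_2 = 10^(17.6/10) = 57.54
  Stage 3: F_3 = 10^(2.66/10) = 1.845, G_3 = 10^(−2.66/10) = 0.5420
Friis cascade:
  F = 7.551 + (1.144 − 1)/0.1324 + (1.845 − 1)/7.621 = 8.753
NF = 10 log₁₀(8.753) = 9.42 dB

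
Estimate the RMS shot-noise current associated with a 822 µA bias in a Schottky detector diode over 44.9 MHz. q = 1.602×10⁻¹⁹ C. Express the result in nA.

109 nA

I_n = √(2qI·B)
2qI·B = 2 × 1.602×10⁻¹⁹ × 8.22×10⁻⁴ × 4.49×10⁷ = 1.18×10⁻¹⁴ A²
I_n = √(1.18×10⁻¹⁴) = 1.09×10⁻⁷ A = 109 nA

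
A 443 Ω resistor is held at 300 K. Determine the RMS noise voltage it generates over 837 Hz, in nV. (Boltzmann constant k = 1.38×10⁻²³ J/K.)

78.4 nV

V_n = √(4kTRB)
4kTRB = 4 × 1.38×10⁻²³ × 300 × 4.43×10² × 8.37×10² = 6.14×10⁻¹⁵ V²
V_n = √(6.14×10⁻¹⁵) = 7.84×10⁻⁸ V = 78.4 nV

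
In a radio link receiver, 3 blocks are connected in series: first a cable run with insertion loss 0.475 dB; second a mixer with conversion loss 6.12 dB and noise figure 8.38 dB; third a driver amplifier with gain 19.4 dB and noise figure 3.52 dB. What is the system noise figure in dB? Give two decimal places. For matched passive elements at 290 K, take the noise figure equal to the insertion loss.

11.27 dB

Convert to linear (a loss of L dB is a gain of −L dB): F_i = 10^(NF_i/10), G_i = 10^(G_i,dB/10)
  Stage 1: F_1 = 10^(0.475/10) = 1.116, G_1 = 10^(−0.475/10) = 0.8964
  Stage 2: F_2 = 10^(8.38/10) = 6.887, G_2 = 10^(−6.12/10) = 0.2443
  Stage 3: F_3 = 10^(3.52/10) = 2.249, G_3 = 10^(19.4/10) = 87.10
Friis cascade:
  F = 1.116 + (6.887 − 1)/0.8964 + (2.249 − 1)/0.2190 = 13.39
NF = 10 log₁₀(13.39) = 11.27 dB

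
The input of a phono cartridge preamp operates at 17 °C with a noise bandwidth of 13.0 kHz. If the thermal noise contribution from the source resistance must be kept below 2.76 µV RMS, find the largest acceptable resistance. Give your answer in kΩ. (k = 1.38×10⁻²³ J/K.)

36.6 kΩ

T = 17 °C + 273.15 = 290.15 K
Johnson–Nyquist: V_n = √(4kTRB) ⇒ R = V_n² / (4kTB)
4kTB = 4 × 1.38×10⁻²³ × 290.15 × 1.30×10⁴ = 2.08×10⁻¹⁶
R = (2.76×10⁻⁶)² / 2.08×10⁻¹⁶ = 3.66×10⁴ Ω = 36.6 kΩ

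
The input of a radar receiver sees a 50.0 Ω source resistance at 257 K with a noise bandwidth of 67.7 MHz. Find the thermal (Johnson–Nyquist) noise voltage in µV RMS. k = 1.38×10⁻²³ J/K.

V_n = √(4kTRB)
4kTRB = 4 × 1.38×10⁻²³ × 257 × 5.00×10¹ × 6.77×10⁷ = 4.80×10⁻¹¹ V²
V_n = √(4.80×10⁻¹¹) = 6.93×10⁻⁶ V = 6.93 µV

6.93 µV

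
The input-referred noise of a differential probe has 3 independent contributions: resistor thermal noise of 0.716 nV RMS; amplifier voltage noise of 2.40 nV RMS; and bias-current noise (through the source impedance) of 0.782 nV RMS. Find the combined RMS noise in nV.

2.62 nV

Uncorrelated sources add in power (mean-square): V_tot = √(ΣV_i²)
V_tot = √[(7.16×10⁻¹⁰)² + (2.40×10⁻⁹)² + (7.82×10⁻¹⁰)²] = 2.62×10⁻⁹ V = 2.62 nV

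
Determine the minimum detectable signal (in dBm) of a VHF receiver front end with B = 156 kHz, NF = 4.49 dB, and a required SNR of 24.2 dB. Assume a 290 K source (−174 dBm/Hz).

−93.4 dBm

Sensitivity = −174 + 10 log₁₀(B) + NF + SNR_min
= −174 + 51.93 + 4.49 + 24.2
= −93.38 dBm → −93.4 dBm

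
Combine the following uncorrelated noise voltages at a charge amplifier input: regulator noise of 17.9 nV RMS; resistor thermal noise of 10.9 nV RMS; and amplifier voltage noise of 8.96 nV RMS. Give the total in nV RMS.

Uncorrelated sources add in power (mean-square): V_tot = √(ΣV_i²)
V_tot = √[(1.79×10⁻⁸)² + (1.09×10⁻⁸)² + (8.96×10⁻⁹)²] = 2.28×10⁻⁸ V = 22.8 nV

22.8 nV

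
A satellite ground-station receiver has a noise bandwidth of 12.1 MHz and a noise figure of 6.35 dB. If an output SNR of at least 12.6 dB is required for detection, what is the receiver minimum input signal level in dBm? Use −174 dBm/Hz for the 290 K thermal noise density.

−84.2 dBm

Sensitivity = −174 + 10 log₁₀(B) + NF + SNR_min
= −174 + 70.83 + 6.35 + 12.6
= −84.22 dBm → −84.2 dBm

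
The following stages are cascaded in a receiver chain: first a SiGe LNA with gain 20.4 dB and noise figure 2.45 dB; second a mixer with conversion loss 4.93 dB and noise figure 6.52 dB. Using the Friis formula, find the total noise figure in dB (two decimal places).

Convert to linear (a loss of L dB is a gain of −L dB): F_i = 10^(NF_i/10), G_i = 10^(G_i,dB/10)
  Stage 1: F_1 = 10^(2.45/10) = 1.758, G_1 = 10^(20.4/10) = 109.6
  Stage 2: F_2 = 10^(6.52/10) = 4.487, G_2 = 10^(−4.93/10) = 0.3214
Friis cascade:
  F = 1.758 + (4.487 − 1)/109.6 = 1.790
NF = 10 log₁₀(1.790) = 2.53 dB

2.53 dB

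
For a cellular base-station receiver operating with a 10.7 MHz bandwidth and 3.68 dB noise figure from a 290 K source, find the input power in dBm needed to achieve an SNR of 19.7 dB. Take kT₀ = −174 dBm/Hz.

−80.3 dBm

Sensitivity = −174 + 10 log₁₀(B) + NF + SNR_min
= −174 + 70.29 + 3.68 + 19.7
= −80.33 dBm → −80.3 dBm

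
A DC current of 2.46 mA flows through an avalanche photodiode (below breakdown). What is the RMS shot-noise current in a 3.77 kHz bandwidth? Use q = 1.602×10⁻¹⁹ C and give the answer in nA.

1.72 nA

I_n = √(2qI·B)
2qI·B = 2 × 1.602×10⁻¹⁹ × 2.46×10⁻³ × 3.77×10³ = 2.97×10⁻¹⁸ A²
I_n = √(2.97×10⁻¹⁸) = 1.72×10⁻⁹ A = 1.72 nA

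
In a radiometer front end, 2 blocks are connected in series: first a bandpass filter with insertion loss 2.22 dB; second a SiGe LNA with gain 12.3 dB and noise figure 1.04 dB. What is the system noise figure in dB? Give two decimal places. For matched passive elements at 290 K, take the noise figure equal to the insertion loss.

3.26 dB

Convert to linear (a loss of L dB is a gain of −L dB): F_i = 10^(NF_i/10), G_i = 10^(G_i,dB/10)
  Stage 1: F_1 = 10^(2.22/10) = 1.667, G_1 = 10^(−2.22/10) = 0.5998
  Stage 2: F_2 = 10^(1.04/10) = 1.271, G_2 = 10^(12.3/10) = 16.98
Friis cascade:
  F = 1.667 + (1.271 − 1)/0.5998 = 2.118
NF = 10 log₁₀(2.118) = 3.26 dB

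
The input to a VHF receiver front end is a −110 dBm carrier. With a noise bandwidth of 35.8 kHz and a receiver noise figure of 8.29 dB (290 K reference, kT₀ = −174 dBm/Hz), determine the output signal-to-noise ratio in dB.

Noise floor: N = −174 + 10 log₁₀(B) + NF
10 log₁₀(3.58×10⁴) = 45.54 dB
N = −174 + 45.54 + 8.29 = −120.17 dBm
SNR = P_sig − N = −110 − (−120.17) = 10.17 dB → 10.2 dB

10.2 dB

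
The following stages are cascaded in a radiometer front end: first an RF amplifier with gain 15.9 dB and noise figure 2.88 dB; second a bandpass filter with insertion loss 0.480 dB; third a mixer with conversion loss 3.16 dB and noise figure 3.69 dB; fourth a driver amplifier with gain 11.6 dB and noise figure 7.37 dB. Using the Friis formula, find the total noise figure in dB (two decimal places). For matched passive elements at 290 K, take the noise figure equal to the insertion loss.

Convert to linear (a loss of L dB is a gain of −L dB): F_i = 10^(NF_i/10), G_i = 10^(G_i,dB/10)
  Stage 1: F_1 = 10^(2.88/10) = 1.941, G_1 = 10^(15.9/10) = 38.90
  Stage 2: F_2 = 10^(0.480/10) = 1.117, G_2 = 10^(−0.480/10) = 0.8954
  Stage 3: F_3 = 10^(3.69/10) = 2.339, G_3 = 10^(−3.16/10) = 0.4831
  Stage 4: F_4 = 10^(7.37/10) = 5.458, G_4 = 10^(11.6/10) = 14.45
Friis cascade:
  F = 1.941 + (1.117 − 1)/38.90 + (2.339 − 1)/34.83 + (5.458 − 1)/16.83 = 2.247
NF = 10 log₁₀(2.247) = 3.52 dB

3.52 dB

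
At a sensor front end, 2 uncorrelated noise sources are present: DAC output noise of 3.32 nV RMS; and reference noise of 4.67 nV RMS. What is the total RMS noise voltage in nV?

5.73 nV

Uncorrelated sources add in power (mean-square): V_tot = √(ΣV_i²)
V_tot = √[(3.32×10⁻⁹)² + (4.67×10⁻⁹)²] = 5.73×10⁻⁹ V = 5.73 nV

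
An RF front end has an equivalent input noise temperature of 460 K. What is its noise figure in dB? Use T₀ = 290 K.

F = 1 + T_e/T₀ = 1 + 460/290 = 2.58621
NF = 10 log₁₀(2.58621) = 4.13 dB

4.13 dB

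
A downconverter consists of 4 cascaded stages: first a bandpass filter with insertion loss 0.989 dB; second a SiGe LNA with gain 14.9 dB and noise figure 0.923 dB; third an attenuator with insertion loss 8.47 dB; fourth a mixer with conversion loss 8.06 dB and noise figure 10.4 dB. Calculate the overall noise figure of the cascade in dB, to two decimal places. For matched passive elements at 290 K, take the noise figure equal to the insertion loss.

Convert to linear (a loss of L dB is a gain of −L dB): F_i = 10^(NF_i/10), G_i = 10^(G_i,dB/10)
  Stage 1: F_1 = 10^(0.989/10) = 1.256, G_1 = 10^(−0.989/10) = 0.7963
  Stage 2: F_2 = 10^(0.923/10) = 1.237, G_2 = 10^(14.9/10) = 30.90
  Stage 3: F_3 = 10^(8.47/10) = 7.031, G_3 = 10^(−8.47/10) = 0.1422
  Stage 4: F_4 = 10^(10.4/10) = 10.96, G_4 = 10^(−8.06/10) = 0.1563
Friis cascade:
  F = 1.256 + (1.237 − 1)/0.7963 + (7.031 − 1)/24.61 + (10.96 − 1)/3.500 = 4.645
NF = 10 log₁₀(4.645) = 6.67 dB

6.67 dB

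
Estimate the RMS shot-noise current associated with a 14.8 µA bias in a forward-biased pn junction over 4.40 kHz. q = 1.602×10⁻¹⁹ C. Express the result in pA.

144 pA

I_n = √(2qI·B)
2qI·B = 2 × 1.602×10⁻¹⁹ × 1.48×10⁻⁵ × 4.40×10³ = 2.09×10⁻²⁰ A²
I_n = √(2.09×10⁻²⁰) = 1.44×10⁻¹⁰ A = 144 pA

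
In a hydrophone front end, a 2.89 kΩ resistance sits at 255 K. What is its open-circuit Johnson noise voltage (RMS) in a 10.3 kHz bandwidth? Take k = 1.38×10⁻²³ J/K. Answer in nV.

V_n = √(4kTRB)
4kTRB = 4 × 1.38×10⁻²³ × 255 × 2.89×10³ × 1.03×10⁴ = 4.19×10⁻¹³ V²
V_n = √(4.19×10⁻¹³) = 6.47×10⁻⁷ V = 647 nV

647 nV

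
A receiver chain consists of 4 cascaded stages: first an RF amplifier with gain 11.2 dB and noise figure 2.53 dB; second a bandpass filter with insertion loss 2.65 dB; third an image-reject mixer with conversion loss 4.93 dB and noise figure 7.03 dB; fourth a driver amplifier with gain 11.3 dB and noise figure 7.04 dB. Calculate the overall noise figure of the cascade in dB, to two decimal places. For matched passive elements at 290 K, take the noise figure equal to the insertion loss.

Convert to linear (a loss of L dB is a gain of −L dB): F_i = 10^(NF_i/10), G_i = 10^(G_i,dB/10)
  Stage 1: F_1 = 10^(2.53/10) = 1.791, G_1 = 10^(11.2/10) = 13.18
  Stage 2: F_2 = 10^(2.65/10) = 1.841, G_2 = 10^(−2.65/10) = 0.5433
  Stage 3: F_3 = 10^(7.03/10) = 5.047, G_3 = 10^(−4.93/10) = 0.3214
  Stage 4: F_4 = 10^(7.04/10) = 5.058, G_4 = 10^(11.3/10) = 13.49
Friis cascade:
  F = 1.791 + (1.841 − 1)/13.18 + (5.047 − 1)/7.161 + (5.058 − 1)/2.301 = 4.183
NF = 10 log₁₀(4.183) = 6.21 dB

6.21 dB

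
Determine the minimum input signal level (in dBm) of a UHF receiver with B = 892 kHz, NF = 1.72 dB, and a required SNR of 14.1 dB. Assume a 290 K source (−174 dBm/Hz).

Sensitivity = −174 + 10 log₁₀(B) + NF + SNR_min
= −174 + 59.5 + 1.72 + 14.1
= −98.68 dBm → −98.7 dBm

−98.7 dBm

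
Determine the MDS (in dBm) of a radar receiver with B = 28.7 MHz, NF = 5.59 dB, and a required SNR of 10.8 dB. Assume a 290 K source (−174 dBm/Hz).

−83.0 dBm

Sensitivity = −174 + 10 log₁₀(B) + NF + SNR_min
= −174 + 74.58 + 5.59 + 10.8
= −83.03 dBm → −83.0 dBm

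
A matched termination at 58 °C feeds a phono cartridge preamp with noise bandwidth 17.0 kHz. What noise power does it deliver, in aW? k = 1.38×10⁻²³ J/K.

77.7 aW

T = 58 °C + 273.15 = 331.15 K
P_n = kTB = 1.38×10⁻²³ × 331.15 × 1.70×10⁴ = 7.77×10⁻¹⁷ W = 77.7 aW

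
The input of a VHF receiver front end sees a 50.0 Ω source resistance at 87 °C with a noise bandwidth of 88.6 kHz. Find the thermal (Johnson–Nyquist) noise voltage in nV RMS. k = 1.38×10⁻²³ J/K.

T = 87 °C + 273.15 = 360.15 K
V_n = √(4kTRB)
4kTRB = 4 × 1.38×10⁻²³ × 360.15 × 5.00×10¹ × 8.86×10⁴ = 8.81×10⁻¹⁴ V²
V_n = √(8.81×10⁻¹⁴) = 2.97×10⁻⁷ V = 297 nV

297 nV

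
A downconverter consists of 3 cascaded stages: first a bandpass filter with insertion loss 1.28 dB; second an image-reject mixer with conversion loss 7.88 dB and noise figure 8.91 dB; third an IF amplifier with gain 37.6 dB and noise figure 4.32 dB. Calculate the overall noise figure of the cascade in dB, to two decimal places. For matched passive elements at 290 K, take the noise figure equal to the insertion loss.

13.89 dB

Convert to linear (a loss of L dB is a gain of −L dB): F_i = 10^(NF_i/10), G_i = 10^(G_i,dB/10)
  Stage 1: F_1 = 10^(1.28/10) = 1.343, G_1 = 10^(−1.28/10) = 0.7447
  Stage 2: F_2 = 10^(8.91/10) = 7.780, G_2 = 10^(−7.88/10) = 0.1629
  Stage 3: F_3 = 10^(4.32/10) = 2.704, G_3 = 10^(37.6/10) = 5754
Friis cascade:
  F = 1.343 + (7.780 − 1)/0.7447 + (2.704 − 1)/0.1213 = 24.49
NF = 10 log₁₀(24.49) = 13.89 dB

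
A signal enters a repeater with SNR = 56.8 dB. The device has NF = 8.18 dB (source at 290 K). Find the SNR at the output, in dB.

By definition F = SNR_in/SNR_out, so in dB: SNR_out = SNR_in − NF
SNR_out = 56.8 − 8.18 = 48.62 dB

48.62 dB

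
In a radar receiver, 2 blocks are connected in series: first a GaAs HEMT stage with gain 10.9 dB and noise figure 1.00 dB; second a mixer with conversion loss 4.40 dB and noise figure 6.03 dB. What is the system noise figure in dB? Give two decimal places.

1.77 dB

Convert to linear (a loss of L dB is a gain of −L dB): F_i = 10^(NF_i/10), G_i = 10^(G_i,dB/10)
  Stage 1: F_1 = 10^(1.00/10) = 1.259, G_1 = 10^(10.9/10) = 12.30
  Stage 2: F_2 = 10^(6.03/10) = 4.009, G_2 = 10^(−4.40/10) = 0.3631
Friis cascade:
  F = 1.259 + (4.009 − 1)/12.30 = 1.503
NF = 10 log₁₀(1.503) = 1.77 dB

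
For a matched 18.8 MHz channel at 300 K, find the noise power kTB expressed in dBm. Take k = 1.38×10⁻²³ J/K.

P_n = kTB = 1.38×10⁻²³ × 300 × 1.88×10⁷ = 7.78×10⁻¹⁴ W
In dBm: 10 log₁₀(7.78×10⁻¹⁴ / 10⁻³) = −101.1 dBm

−101.1 dBm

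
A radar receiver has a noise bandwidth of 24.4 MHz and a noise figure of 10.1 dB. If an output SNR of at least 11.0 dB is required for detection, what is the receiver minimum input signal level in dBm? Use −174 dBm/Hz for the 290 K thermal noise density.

Sensitivity = −174 + 10 log₁₀(B) + NF + SNR_min
= −174 + 73.87 + 10.1 + 11.0
= −79.03 dBm → −79.0 dBm

−79.0 dBm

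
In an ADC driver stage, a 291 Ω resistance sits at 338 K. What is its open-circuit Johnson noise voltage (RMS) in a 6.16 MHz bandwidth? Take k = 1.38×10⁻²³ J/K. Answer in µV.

V_n = √(4kTRB)
4kTRB = 4 × 1.38×10⁻²³ × 338 × 2.91×10² × 6.16×10⁶ = 3.34×10⁻¹¹ V²
V_n = √(3.34×10⁻¹¹) = 5.78×10⁻⁶ V = 5.78 µV

5.78 µV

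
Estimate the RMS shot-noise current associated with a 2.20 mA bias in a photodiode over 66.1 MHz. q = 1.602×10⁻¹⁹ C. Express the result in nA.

216 nA

I_n = √(2qI·B)
2qI·B = 2 × 1.602×10⁻¹⁹ × 2.20×10⁻³ × 6.61×10⁷ = 4.66×10⁻¹⁴ A²
I_n = √(4.66×10⁻¹⁴) = 2.16×10⁻⁷ A = 216 nA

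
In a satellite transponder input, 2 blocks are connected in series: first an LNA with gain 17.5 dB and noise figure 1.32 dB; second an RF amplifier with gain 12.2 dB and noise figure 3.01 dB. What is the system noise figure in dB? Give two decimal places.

1.38 dB

Convert to linear (a loss of L dB is a gain of −L dB): F_i = 10^(NF_i/10), G_i = 10^(G_i,dB/10)
  Stage 1: F_1 = 10^(1.32/10) = 1.355, G_1 = 10^(17.5/10) = 56.23
  Stage 2: F_2 = 10^(3.01/10) = 2.000, G_2 = 10^(12.2/10) = 16.60
Friis cascade:
  F = 1.355 + (2.000 − 1)/56.23 = 1.373
NF = 10 log₁₀(1.373) = 1.38 dB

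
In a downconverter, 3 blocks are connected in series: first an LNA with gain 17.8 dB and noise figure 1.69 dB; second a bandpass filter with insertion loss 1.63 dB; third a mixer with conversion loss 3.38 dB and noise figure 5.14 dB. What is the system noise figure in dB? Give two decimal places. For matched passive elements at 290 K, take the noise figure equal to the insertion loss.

1.87 dB

Convert to linear (a loss of L dB is a gain of −L dB): F_i = 10^(NF_i/10), G_i = 10^(G_i,dB/10)
  Stage 1: F_1 = 10^(1.69/10) = 1.476, G_1 = 10^(17.8/10) = 60.26
  Stage 2: F_2 = 10^(1.63/10) = 1.455, G_2 = 10^(−1.63/10) = 0.6871
  Stage 3: F_3 = 10^(5.14/10) = 3.266, G_3 = 10^(−3.38/10) = 0.4592
Friis cascade:
  F = 1.476 + (1.455 − 1)/60.26 + (3.266 − 1)/41.40 = 1.538
NF = 10 log₁₀(1.538) = 1.87 dB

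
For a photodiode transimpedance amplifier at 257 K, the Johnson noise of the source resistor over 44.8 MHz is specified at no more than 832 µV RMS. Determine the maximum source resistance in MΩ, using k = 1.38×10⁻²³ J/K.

Johnson–Nyquist: V_n = √(4kTRB) ⇒ R = V_n² / (4kTB)
4kTB = 4 × 1.38×10⁻²³ × 257 × 4.48×10⁷ = 6.36×10⁻¹³
R = (8.32×10⁻⁴)² / 6.36×10⁻¹³ = 1.09×10⁶ Ω = 1.09 MΩ

1.09 MΩ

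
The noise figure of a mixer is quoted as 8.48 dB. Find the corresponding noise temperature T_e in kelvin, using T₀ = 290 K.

F = 10^(8.48/10) = 7.04693
T_e = (F − 1)·T₀ = (7.04693 − 1) × 290 = 1754 K

1754 K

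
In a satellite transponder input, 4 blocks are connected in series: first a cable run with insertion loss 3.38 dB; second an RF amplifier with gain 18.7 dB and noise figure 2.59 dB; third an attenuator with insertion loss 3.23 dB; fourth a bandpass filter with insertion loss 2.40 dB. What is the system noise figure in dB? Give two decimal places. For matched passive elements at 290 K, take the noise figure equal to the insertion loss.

Convert to linear (a loss of L dB is a gain of −L dB): F_i = 10^(NF_i/10), G_i = 10^(G_i,dB/10)
  Stage 1: F_1 = 10^(3.38/10) = 2.178, G_1 = 10^(−3.38/10) = 0.4592
  Stage 2: F_2 = 10^(2.59/10) = 1.816, G_2 = 10^(18.7/10) = 74.13
  Stage 3: F_3 = 10^(3.23/10) = 2.104, G_3 = 10^(−3.23/10) = 0.4753
  Stage 4: F_4 = 10^(2.40/10) = 1.738, G_4 = 10^(−2.40/10) = 0.5754
Friis cascade:
  F = 2.178 + (1.816 − 1)/0.4592 + (2.104 − 1)/34.04 + (1.738 − 1)/16.18 = 4.032
NF = 10 log₁₀(4.032) = 6.05 dB

6.05 dB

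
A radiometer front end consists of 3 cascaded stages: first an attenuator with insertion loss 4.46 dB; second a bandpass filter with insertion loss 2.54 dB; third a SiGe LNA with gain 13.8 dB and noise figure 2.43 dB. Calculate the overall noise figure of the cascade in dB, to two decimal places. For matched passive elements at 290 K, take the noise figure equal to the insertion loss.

Convert to linear (a loss of L dB is a gain of −L dB): F_i = 10^(NF_i/10), G_i = 10^(G_i,dB/10)
  Stage 1: F_1 = 10^(4.46/10) = 2.793, G_1 = 10^(−4.46/10) = 0.3581
  Stage 2: F_2 = 10^(2.54/10) = 1.795, G_2 = 10^(−2.54/10) = 0.5572
  Stage 3: F_3 = 10^(2.43/10) = 1.750, G_3 = 10^(13.8/10) = 23.99
Friis cascade:
  F = 2.793 + (1.795 − 1)/0.3581 + (1.750 − 1)/0.1995 = 8.770
NF = 10 log₁₀(8.770) = 9.43 dB

9.43 dB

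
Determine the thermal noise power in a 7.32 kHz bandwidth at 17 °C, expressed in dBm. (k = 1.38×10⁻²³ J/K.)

T = 17 °C + 273.15 = 290.15 K
P_n = kTB = 1.38×10⁻²³ × 290.15 × 7.32×10³ = 2.93×10⁻¹⁷ W
In dBm: 10 log₁₀(2.93×10⁻¹⁷ / 10⁻³) = −135.3 dBm

−135.3 dBm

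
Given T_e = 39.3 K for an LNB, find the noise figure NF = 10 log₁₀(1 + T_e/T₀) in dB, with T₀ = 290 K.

0.552 dB

F = 1 + T_e/T₀ = 1 + 39.3/290 = 1.13552
NF = 10 log₁₀(1.13552) = 0.552 dB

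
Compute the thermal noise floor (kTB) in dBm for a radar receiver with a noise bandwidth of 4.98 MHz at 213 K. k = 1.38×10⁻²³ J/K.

P_n = kTB = 1.38×10⁻²³ × 213 × 4.98×10⁶ = 1.46×10⁻¹⁴ W
In dBm: 10 log₁₀(1.46×10⁻¹⁴ / 10⁻³) = −108.3 dBm

−108.3 dBm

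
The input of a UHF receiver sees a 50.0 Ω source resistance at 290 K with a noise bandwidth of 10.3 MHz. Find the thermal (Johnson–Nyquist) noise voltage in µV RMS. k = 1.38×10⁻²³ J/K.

2.87 µV

V_n = √(4kTRB)
4kTRB = 4 × 1.38×10⁻²³ × 290 × 5.00×10¹ × 1.03×10⁷ = 8.24×10⁻¹² V²
V_n = √(8.24×10⁻¹²) = 2.87×10⁻⁶ V = 2.87 µV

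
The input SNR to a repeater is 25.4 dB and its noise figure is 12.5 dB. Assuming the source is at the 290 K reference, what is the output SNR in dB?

12.9 dB

By definition F = SNR_in/SNR_out, so in dB: SNR_out = SNR_in − NF
SNR_out = 25.4 − 12.5 = 12.9 dB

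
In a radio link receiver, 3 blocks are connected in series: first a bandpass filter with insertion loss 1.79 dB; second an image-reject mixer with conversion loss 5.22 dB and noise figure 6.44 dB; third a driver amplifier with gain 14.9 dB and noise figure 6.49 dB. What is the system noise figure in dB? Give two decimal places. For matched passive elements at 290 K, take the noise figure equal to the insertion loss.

13.81 dB

Convert to linear (a loss of L dB is a gain of −L dB): F_i = 10^(NF_i/10), G_i = 10^(G_i,dB/10)
  Stage 1: F_1 = 10^(1.79/10) = 1.510, G_1 = 10^(−1.79/10) = 0.6622
  Stage 2: F_2 = 10^(6.44/10) = 4.406, G_2 = 10^(−5.22/10) = 0.3006
  Stage 3: F_3 = 10^(6.49/10) = 4.457, G_3 = 10^(14.9/10) = 30.90
Friis cascade:
  F = 1.510 + (4.406 − 1)/0.6622 + (4.457 − 1)/0.1991 = 24.02
NF = 10 log₁₀(24.02) = 13.81 dB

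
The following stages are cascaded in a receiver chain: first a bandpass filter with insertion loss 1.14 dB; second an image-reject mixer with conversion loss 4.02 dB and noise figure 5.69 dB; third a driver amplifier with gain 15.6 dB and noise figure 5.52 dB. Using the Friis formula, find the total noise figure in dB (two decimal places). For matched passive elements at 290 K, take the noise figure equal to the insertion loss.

Convert to linear (a loss of L dB is a gain of −L dB): F_i = 10^(NF_i/10), G_i = 10^(G_i,dB/10)
  Stage 1: F_1 = 10^(1.14/10) = 1.300, G_1 = 10^(−1.14/10) = 0.7691
  Stage 2: F_2 = 10^(5.69/10) = 3.707, G_2 = 10^(−4.02/10) = 0.3963
  Stage 3: F_3 = 10^(5.52/10) = 3.565, G_3 = 10^(15.6/10) = 36.31
Friis cascade:
  F = 1.300 + (3.707 − 1)/0.7691 + (3.565 − 1)/0.3048 = 13.23
NF = 10 log₁₀(13.23) = 11.22 dB

11.22 dB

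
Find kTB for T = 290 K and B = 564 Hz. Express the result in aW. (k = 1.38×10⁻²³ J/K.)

2.26 aW

P_n = kTB = 1.38×10⁻²³ × 290 × 5.64×10² = 2.26×10⁻¹⁸ W = 2.26 aW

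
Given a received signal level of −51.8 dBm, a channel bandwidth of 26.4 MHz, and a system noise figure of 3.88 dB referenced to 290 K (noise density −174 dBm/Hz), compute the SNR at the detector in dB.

44.1 dB

Noise floor: N = −174 + 10 log₁₀(B) + NF
10 log₁₀(2.64×10⁷) = 74.22 dB
N = −174 + 74.22 + 3.88 = −95.90 dBm
SNR = P_sig − N = −51.8 − (−95.90) = 44.10 dB → 44.1 dB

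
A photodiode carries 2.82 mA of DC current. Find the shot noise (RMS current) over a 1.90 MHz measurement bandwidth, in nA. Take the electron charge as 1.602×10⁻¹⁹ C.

41.4 nA

I_n = √(2qI·B)
2qI·B = 2 × 1.602×10⁻¹⁹ × 2.82×10⁻³ × 1.90×10⁶ = 1.72×10⁻¹⁵ A²
I_n = √(1.72×10⁻¹⁵) = 4.14×10⁻⁸ A = 41.4 nA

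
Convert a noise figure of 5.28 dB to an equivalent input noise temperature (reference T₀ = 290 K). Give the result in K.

688 K

F = 10^(5.28/10) = 3.37287
T_e = (F − 1)·T₀ = (3.37287 − 1) × 290 = 688 K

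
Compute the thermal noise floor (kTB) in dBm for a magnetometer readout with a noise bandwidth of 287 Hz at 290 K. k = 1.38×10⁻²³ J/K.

P_n = kTB = 1.38×10⁻²³ × 290 × 2.87×10² = 1.15×10⁻¹⁸ W
In dBm: 10 log₁₀(1.15×10⁻¹⁸ / 10⁻³) = −149.4 dBm

−149.4 dBm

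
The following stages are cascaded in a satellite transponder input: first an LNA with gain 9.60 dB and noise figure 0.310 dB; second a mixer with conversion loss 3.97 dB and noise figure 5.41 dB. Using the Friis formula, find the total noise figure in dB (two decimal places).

Convert to linear (a loss of L dB is a gain of −L dB): F_i = 10^(NF_i/10), G_i = 10^(G_i,dB/10)
  Stage 1: F_1 = 10^(0.310/10) = 1.074, G_1 = 10^(9.60/10) = 9.120
  Stage 2: F_2 = 10^(5.41/10) = 3.475, G_2 = 10^(−3.97/10) = 0.4009
Friis cascade:
  F = 1.074 + (3.475 − 1)/9.120 = 1.345
NF = 10 log₁₀(1.345) = 1.29 dB

1.29 dB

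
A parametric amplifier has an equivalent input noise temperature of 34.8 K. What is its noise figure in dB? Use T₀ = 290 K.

0.492 dB

F = 1 + T_e/T₀ = 1 + 34.8/290 = 1.12
NF = 10 log₁₀(1.12) = 0.492 dB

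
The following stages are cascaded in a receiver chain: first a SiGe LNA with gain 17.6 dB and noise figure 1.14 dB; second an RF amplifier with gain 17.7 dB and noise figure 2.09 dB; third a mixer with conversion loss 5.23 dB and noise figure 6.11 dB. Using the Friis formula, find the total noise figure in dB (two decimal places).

Convert to linear (a loss of L dB is a gain of −L dB): F_i = 10^(NF_i/10), G_i = 10^(G_i,dB/10)
  Stage 1: F_1 = 10^(1.14/10) = 1.300, G_1 = 10^(17.6/10) = 57.54
  Stage 2: F_2 = 10^(2.09/10) = 1.618, G_2 = 10^(17.7/10) = 58.88
  Stage 3: F_3 = 10^(6.11/10) = 4.083, G_3 = 10^(−5.23/10) = 0.2999
Friis cascade:
  F = 1.300 + (1.618 − 1)/57.54 + (4.083 − 1)/3388 = 1.312
NF = 10 log₁₀(1.312) = 1.18 dB

1.18 dB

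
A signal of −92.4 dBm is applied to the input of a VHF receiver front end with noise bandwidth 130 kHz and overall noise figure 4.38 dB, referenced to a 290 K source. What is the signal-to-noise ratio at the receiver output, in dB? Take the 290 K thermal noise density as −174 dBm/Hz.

Noise floor: N = −174 + 10 log₁₀(B) + NF
10 log₁₀(1.30×10⁵) = 51.14 dB
N = −174 + 51.14 + 4.38 = −118.48 dBm
SNR = P_sig − N = −92.4 − (−118.48) = 26.08 dB → 26.1 dB

26.1 dB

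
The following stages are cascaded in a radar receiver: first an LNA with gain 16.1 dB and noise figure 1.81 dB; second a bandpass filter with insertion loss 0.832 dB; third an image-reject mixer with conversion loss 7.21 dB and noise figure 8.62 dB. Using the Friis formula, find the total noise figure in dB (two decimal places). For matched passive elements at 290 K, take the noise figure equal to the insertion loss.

2.33 dB

Convert to linear (a loss of L dB is a gain of −L dB): F_i = 10^(NF_i/10), G_i = 10^(G_i,dB/10)
  Stage 1: F_1 = 10^(1.81/10) = 1.517, G_1 = 10^(16.1/10) = 40.74
  Stage 2: F_2 = 10^(0.832/10) = 1.211, G_2 = 10^(−0.832/10) = 0.8257
  Stage 3: F_3 = 10^(8.62/10) = 7.278, G_3 = 10^(−7.21/10) = 0.1901
Friis cascade:
  F = 1.517 + (1.211 − 1)/40.74 + (7.278 − 1)/33.64 = 1.709
NF = 10 log₁₀(1.709) = 2.33 dB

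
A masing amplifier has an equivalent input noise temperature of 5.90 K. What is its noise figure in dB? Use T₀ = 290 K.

F = 1 + T_e/T₀ = 1 + 5.90/290 = 1.02034
NF = 10 log₁₀(1.02034) = 0.087 dB

0.087 dB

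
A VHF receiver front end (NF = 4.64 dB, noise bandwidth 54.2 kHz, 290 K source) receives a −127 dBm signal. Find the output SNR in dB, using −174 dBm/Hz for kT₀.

Noise floor: N = −174 + 10 log₁₀(B) + NF
10 log₁₀(5.42×10⁴) = 47.34 dB
N = −174 + 47.34 + 4.64 = −122.02 dBm
SNR = P_sig − N = −127 − (−122.02) = −4.98 dB → −5.0 dB

−5.0 dB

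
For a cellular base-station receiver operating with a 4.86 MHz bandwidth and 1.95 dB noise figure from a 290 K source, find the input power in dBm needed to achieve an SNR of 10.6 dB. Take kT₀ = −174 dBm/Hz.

Sensitivity = −174 + 10 log₁₀(B) + NF + SNR_min
= −174 + 66.87 + 1.95 + 10.6
= −94.58 dBm → −94.6 dBm

−94.6 dBm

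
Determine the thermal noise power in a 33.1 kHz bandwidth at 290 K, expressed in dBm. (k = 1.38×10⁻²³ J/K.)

P_n = kTB = 1.38×10⁻²³ × 290 × 3.31×10⁴ = 1.32×10⁻¹⁶ W
In dBm: 10 log₁₀(1.32×10⁻¹⁶ / 10⁻³) = −128.8 dBm

−128.8 dBm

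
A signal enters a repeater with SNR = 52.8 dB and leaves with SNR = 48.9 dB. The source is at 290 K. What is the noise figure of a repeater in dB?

NF (dB) = SNR_in(dB) − SNR_out(dB) when the source is at T₀
NF = 52.8 − 48.9 = 3.9 dB

3.9 dB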